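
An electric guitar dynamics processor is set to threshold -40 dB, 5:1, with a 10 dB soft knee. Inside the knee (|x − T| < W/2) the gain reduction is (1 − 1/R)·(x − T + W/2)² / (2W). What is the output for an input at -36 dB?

-39.24 dB

x − T + W/2 = -36 − (-40) + 5 = 9.
GR = (1 − 1/5) × 9² / 20 = 0.8 × 81 / 20 = 3.24 dB.
Output = -36 − 3.24 = -39.24 dB.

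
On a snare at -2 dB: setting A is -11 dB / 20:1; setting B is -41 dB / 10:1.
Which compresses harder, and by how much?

A: GR = 9 − 9/20 = 8.55 dB.
B: GR = 39 − 39/10 = 35.1 dB.
Difference: 26.55 dB in favour of B.

B, by 26.55 dB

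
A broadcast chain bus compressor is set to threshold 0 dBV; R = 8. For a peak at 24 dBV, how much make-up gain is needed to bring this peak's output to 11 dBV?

8 dB

Overshoot 24 dB → 24/8 = 3 dB after compression, so the compressed level is 0 + 3 = 3 dBV.
Make-up = target − compressed = 11 − 3 = 8 dB.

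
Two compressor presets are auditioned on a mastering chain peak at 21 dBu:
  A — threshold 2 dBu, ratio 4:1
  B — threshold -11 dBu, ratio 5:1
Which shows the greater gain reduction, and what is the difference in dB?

B, by 11.35 dB

A: 19 dB over, compressed to 4.75 dB over, so 14.25 dB of GR.
B: 32 dB over, compressed to 6.4 dB over, so 25.6 dB of GR.
B reduces 11.35 dB more.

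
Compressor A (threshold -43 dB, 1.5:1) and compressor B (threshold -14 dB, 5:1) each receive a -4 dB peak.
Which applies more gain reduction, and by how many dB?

A: 39 dB over, compressed to 26 dB over, so 13 dB of GR.
B: 10 dB over, compressed to 2 dB over, so 8 dB of GR.
Difference: 5 dB in favour of A.

A, by 5 dB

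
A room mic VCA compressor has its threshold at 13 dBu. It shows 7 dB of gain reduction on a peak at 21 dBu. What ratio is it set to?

8:1

Input overshoot = 21 − 13 = 8 dB.
Output overshoot = 8 − 7 = 1 dB.
Ratio = input overshoot / output overshoot = 8 / 1 = 8.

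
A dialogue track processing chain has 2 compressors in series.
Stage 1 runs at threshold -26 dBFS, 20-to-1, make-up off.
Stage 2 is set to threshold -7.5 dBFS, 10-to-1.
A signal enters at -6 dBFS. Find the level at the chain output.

-25 dBFS

Stage 1: 20 dB above -26 dBFS, reduced 20:1 to 1 dB above → -25 dBFS.
Stage 2: -25 dBFS ≤ -7.5 dBFS, so stage 2 doesn't engage; output -25 dBFS.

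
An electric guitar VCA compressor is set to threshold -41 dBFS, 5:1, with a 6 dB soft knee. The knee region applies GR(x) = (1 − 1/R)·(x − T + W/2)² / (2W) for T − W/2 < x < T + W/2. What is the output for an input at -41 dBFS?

x − T + W/2 = -41 − (-41) + 3 = 3.
GR = (1 − 1/5) × 3² / 12 = 0.8 × 9 / 12 = 0.6 dB.
Output = -41 − 0.6 = -41.6 dBFS.

-41.6 dBFS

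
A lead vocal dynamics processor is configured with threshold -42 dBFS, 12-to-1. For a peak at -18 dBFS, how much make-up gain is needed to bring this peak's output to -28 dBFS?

12 dB

Overshoot 24 dB → 24/12 = 2 dB after compression, so the compressed level is -42 + 2 = -40 dBFS.
Make-up = target − compressed = -28 − (-40) = 12 dB.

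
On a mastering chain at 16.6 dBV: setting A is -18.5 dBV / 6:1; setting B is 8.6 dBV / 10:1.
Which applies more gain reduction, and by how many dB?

A, by 22.05 dB

A: overshoot 35.1 dB → output overshoot 5.85 dB → GR 29.25 dB.
B: overshoot 8 dB → output overshoot 0.8 dB → GR 7.2 dB.
Difference: 22.05 dB in favour of A.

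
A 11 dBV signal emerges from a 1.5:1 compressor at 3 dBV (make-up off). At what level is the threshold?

Let T be the threshold. Output overshoot = (input overshoot)/R, so 3 − T = (11 − T)/1.5.
1.5·(3 − T) = 11 − T → 0.5·T = 4.5 − 11 = -6.5.
T = -6.5/0.5 = -13 dBV.

-13 dBV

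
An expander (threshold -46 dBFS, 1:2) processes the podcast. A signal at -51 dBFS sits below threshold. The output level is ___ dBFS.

-56 dBFS

Below threshold, a 1:2 expander applies gain = (2−1)×(T − x) of attenuation.
(2−1) × 5 = 5 dB, so output = -51 − 5 = -56 dBFS.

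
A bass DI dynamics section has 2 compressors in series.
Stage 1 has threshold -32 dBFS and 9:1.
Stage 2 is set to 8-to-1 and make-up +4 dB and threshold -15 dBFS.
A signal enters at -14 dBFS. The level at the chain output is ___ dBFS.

Stage 1: -14 dBFS is 18 dB over -32 dBFS; at 9:1 that becomes 2 dB over, giving -30 dBFS.
Stage 2: below threshold (-30 ≤ -15); passes unchanged; make-up brings it to -26 dBFS.

-26 dBFS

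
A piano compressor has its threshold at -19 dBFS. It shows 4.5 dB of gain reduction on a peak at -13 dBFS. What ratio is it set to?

4:1

Input overshoot = -13 − (-19) = 6 dB.
Output overshoot = 6 − 4.5 = 1.5 dB.
Ratio = input overshoot / output overshoot = 6 / 1.5 = 4.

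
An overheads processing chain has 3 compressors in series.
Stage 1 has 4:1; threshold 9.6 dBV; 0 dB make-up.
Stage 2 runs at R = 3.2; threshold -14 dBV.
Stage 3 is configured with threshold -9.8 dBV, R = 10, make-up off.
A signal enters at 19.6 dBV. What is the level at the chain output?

-9.404375 dBV

Stage 1: 10 dB above 9.6 dBV, reduced 4:1 to 2.5 dB above → 12.1 dBV.
Stage 2: 26.1 dB above -14 dBV, reduced 3.2:1 to 8.15625 dB above → -5.84375 dBV.
Stage 3: -5.84375 dBV is 3.95625 dB over -9.8 dBV; at 10:1 that becomes 0.395625 dB over, giving -9.404375 dBV.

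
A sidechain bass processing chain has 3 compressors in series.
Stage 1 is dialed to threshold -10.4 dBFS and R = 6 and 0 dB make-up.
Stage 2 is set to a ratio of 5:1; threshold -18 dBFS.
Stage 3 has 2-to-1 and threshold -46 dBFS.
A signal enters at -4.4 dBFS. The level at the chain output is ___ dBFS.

Stage 1: -4.4 dBFS is 6 dB over -10.4 dBFS; at 6:1 that becomes 1 dB over, giving -9.4 dBFS.
Stage 2: -9.4 dBFS is 8.6 dB over -18 dBFS; at 5:1 that becomes 1.72 dB over, giving -16.28 dBFS.
Stage 3: 29.72 dB above -46 dBFS, reduced 2:1 to 14.86 dB above → -31.14 dBFS.

-31.14 dBFS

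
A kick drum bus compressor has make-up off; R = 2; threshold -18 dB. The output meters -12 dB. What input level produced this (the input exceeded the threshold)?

-6 dB

Post-compression overshoot = -12 − (-18) = 6 dB.
Input overshoot = R × output overshoot = 12 dB → input = -18 + 12 = -6 dB.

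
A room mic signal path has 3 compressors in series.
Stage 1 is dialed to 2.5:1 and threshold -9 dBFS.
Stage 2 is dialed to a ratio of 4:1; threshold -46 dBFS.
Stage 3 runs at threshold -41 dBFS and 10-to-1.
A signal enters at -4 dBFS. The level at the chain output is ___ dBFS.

-40.525 dBFS

Stage 1: overshoot 5 dB → 5/2.5 = 2 dB → -7 dBFS.
Stage 2: 39 dB above -46 dBFS, reduced 4:1 to 9.75 dB above → -36.25 dBFS.
Stage 3: -36.25 dBFS is 4.75 dB over -41 dBFS; at 10:1 that becomes 0.475 dB over, giving -40.525 dBFS.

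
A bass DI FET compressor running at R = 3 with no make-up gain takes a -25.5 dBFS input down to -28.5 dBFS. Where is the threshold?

Input is 4.5 dB above T (since output overshoot × R = input overshoot: (-28.5 − T)·3 = -25.5 − T gives T = -30 dBFS).
Check: -30 + (-25.5 − (-30))/3 = -30 + 1.5 = -28.5 dBFS. ✓

-30 dBFS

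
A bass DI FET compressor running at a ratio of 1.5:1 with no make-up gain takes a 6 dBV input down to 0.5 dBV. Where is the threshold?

Gain reduction = 6 − 0.5 = 5.5 dB; output overshoot = GR / (R − 1) = 5.5 / 0.5 = 11 dB.
Threshold = output − output overshoot = 0.5 − 11 = -10.5 dBV.

-10.5 dBV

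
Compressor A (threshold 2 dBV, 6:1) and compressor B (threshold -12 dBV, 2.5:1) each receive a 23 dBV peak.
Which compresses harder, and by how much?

A: GR = 21 − 21/6 = 17.5 dB.
B: GR = 35 − 35/2.5 = 21 dB.
Difference: 3.5 dB in favour of B.

B, by 3.5 dB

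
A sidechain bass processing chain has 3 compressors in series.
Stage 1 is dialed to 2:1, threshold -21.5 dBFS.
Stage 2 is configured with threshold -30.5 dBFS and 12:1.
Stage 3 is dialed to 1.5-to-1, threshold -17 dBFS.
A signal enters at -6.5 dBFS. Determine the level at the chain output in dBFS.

-29.125 dBFS

Stage 1: -6.5 dBFS is 15 dB over -21.5 dBFS; at 2:1 that becomes 7.5 dB over, giving -14 dBFS.
Stage 2: overshoot 16.5 dB → 16.5/12 = 1.375 dB → -29.125 dBFS.
Stage 3: -29.125 dBFS is at or below the -17 dBFS threshold — no compression; output -29.125 dBFS.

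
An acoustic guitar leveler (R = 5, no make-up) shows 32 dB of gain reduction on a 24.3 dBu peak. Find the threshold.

-15.7 dBu

Let T be the threshold. Output overshoot = (input overshoot)/R, so -7.7 − T = (24.3 − T)/5.
5·(-7.7 − T) = 24.3 − T → 4·T = -38.5 − 24.3 = -62.8.
T = -62.8/4 = -15.7 dBu.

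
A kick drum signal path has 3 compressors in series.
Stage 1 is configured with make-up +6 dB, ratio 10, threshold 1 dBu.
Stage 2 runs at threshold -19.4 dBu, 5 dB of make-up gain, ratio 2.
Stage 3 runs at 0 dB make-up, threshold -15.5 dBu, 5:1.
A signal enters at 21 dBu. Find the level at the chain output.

Stage 1: 21 dBu is 20 dB over 1 dBu; at 10:1 that becomes 2 dB over, giving 3 dBu; +6 dB make-up → 9 dBu.
Stage 2: overshoot 28.4 dB → 28.4/2 = 14.2 dB → -5.2 dBu; +5 dB make-up → -0.2 dBu.
Stage 3: 15.3 dB above -15.5 dBu, reduced 5:1 to 3.06 dB above → -12.44 dBu.

-12.44 dBu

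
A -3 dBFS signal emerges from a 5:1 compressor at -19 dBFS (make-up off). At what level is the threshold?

-23 dBFS

Let T be the threshold. Output overshoot = (input overshoot)/R, so -19 − T = (-3 − T)/5.
5·(-19 − T) = -3 − T → 4·T = -95 − (-3) = -92.
T = -92/4 = -23 dBFS.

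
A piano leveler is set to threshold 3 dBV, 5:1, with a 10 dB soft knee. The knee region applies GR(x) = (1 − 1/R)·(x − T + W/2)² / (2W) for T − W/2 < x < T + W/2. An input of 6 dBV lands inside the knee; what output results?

x − T + W/2 = 6 − 3 + 5 = 8.
GR = (1 − 1/5) × 8² / 20 = 0.8 × 64 / 20 = 2.56 dB.
Output = 6 − 2.56 = 3.44 dBV.

3.44 dBV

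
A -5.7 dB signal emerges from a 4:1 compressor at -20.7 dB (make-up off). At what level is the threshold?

-25.7 dB

Input is 20 dB above T (since output overshoot × R = input overshoot: (-20.7 − T)·4 = -5.7 − T gives T = -25.7 dB).
Check: -25.7 + (-5.7 − (-25.7))/4 = -25.7 + 5 = -20.7 dB. ✓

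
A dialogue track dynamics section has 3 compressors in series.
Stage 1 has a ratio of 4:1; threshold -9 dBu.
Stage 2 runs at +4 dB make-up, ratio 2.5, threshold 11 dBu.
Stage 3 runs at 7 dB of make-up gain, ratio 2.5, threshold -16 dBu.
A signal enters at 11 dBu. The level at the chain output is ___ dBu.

-2.6 dBu

Stage 1: overshoot 20 dB → 20/4 = 5 dB → -4 dBu.
Stage 2: -4 dBu is at or below the 11 dBu threshold — no compression; make-up brings it to 0 dBu.
Stage 3: 16 dB above -16 dBu, reduced 2.5:1 to 6.4 dB above → -9.6 dBu; +7 dB make-up → -2.6 dBu.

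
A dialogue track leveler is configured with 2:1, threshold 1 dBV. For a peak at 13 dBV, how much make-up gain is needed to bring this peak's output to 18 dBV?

The peak compresses to 1 + 12/2 = 7 dBV.
To reach 18 dBV requires 18 − 7 = 11 dB of make-up.

11 dB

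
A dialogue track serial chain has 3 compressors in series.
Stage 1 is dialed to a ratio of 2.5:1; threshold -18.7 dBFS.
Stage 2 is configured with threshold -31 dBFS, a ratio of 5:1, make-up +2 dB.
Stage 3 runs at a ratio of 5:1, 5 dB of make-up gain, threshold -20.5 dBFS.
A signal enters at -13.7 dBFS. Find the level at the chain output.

-21.14 dBFS

Stage 1: 5 dB above -18.7 dBFS, reduced 2.5:1 to 2 dB above → -16.7 dBFS.
Stage 2: overshoot 14.3 dB → 14.3/5 = 2.86 dB → -28.14 dBFS; +2 dB make-up → -26.14 dBFS.
Stage 3: -26.14 dBFS is at or below the -20.5 dBFS threshold — no compression; make-up brings it to -21.14 dBFS.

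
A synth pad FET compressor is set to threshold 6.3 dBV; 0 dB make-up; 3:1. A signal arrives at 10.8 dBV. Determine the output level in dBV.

7.8 dBV

The input is 4.5 dB above the 6.3 dBV threshold.
3:1 compression reduces that to 4.5/3 = 1.5 dB over.
That puts the output at 7.8 dBV.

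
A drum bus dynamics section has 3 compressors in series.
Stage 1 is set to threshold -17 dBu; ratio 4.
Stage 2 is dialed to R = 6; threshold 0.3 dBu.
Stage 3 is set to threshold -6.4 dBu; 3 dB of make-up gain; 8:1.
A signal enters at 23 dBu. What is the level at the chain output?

Stage 1: 40 dB above -17 dBu, reduced 4:1 to 10 dB above → -7 dBu.
Stage 2: -7 dBu ≤ 0.3 dBu, so stage 2 doesn't engage; output -7 dBu.
Stage 3: -7 dBu ≤ -6.4 dBu, so stage 3 doesn't engage; make-up brings it to -4 dBu.

-4 dBu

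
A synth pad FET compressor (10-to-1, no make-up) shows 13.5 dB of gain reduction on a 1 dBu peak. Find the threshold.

-14 dBu

Input is 15 dB above T (since output overshoot × R = input overshoot: (-12.5 − T)·10 = 1 − T gives T = -14 dBu).
Check: -14 + (1 − (-14))/10 = -14 + 1.5 = -12.5 dBu. ✓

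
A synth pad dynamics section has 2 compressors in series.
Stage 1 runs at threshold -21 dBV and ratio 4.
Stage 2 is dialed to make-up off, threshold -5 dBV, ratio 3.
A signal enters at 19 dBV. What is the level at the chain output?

-11 dBV

Stage 1: 40 dB above -21 dBV, reduced 4:1 to 10 dB above → -11 dBV.
Stage 2: below threshold (-11 ≤ -5); passes unchanged; output -11 dBV.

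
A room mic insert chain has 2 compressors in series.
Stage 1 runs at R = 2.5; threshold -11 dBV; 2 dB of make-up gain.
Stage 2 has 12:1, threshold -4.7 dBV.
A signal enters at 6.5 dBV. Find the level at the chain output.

Stage 1: 17.5 dB above -11 dBV, reduced 2.5:1 to 7 dB above → -4 dBV; +2 dB make-up → -2 dBV.
Stage 2: 2.7 dB above -4.7 dBV, reduced 12:1 to 0.225 dB above → -4.475 dBV.

-4.475 dBV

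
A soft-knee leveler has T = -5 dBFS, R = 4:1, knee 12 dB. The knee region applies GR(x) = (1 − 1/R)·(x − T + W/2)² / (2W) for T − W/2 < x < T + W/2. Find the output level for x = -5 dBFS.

-6.125 dBFS

x − T + W/2 = -5 − (-5) + 6 = 6.
GR = (1 − 1/4) × 6² / 24 = 0.75 × 36 / 24 = 1.125 dB.
Output = -5 − 1.125 = -6.125 dBFS.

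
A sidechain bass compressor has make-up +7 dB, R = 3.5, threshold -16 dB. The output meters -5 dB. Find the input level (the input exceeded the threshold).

-2 dB

Stripping the +7 dB make-up gives -12 dB at the gain stage.
That's 4 dB above the -16 dB threshold.
Undo the ratio: input overshoot = 4 × 3.5 = 14 dB, giving input = -2 dB.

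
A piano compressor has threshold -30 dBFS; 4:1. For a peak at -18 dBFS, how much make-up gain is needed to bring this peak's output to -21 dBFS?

The peak compresses to -30 + 12/4 = -27 dBFS.
To reach -21 dBFS requires -21 − (-27) = 6 dB of make-up.

6 dB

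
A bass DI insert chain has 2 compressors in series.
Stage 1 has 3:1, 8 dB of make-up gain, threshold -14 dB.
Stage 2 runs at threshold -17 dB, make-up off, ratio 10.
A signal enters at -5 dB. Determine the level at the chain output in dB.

Stage 1: -5 dB is 9 dB over -14 dB; at 3:1 that becomes 3 dB over, giving -11 dB; +8 dB make-up → -3 dB.
Stage 2: -3 dB is 14 dB over -17 dB; at 10:1 that becomes 1.4 dB over, giving -15.6 dB.

-15.6 dB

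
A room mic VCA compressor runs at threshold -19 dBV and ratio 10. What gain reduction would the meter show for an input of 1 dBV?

1 dBV exceeds the threshold by 20 dB.
After 10:1 compression the overshoot becomes 20/10 = 2 dB.
Gain reduction = 20 − 2 = 18 dB.

18 dB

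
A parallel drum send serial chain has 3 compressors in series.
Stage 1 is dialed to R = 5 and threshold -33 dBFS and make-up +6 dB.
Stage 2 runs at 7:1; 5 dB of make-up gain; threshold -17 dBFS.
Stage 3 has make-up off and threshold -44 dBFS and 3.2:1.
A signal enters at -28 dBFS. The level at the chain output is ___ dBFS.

Stage 1: -28 dBFS is 5 dB over -33 dBFS; at 5:1 that becomes 1 dB over, giving -32 dBFS; +6 dB make-up → -26 dBFS.
Stage 2: -26 dBFS is at or below the -17 dBFS threshold — no compression; make-up brings it to -21 dBFS.
Stage 3: -21 dBFS is 23 dB over -44 dBFS; at 3.2:1 that becomes 7.1875 dB over, giving -36.8125 dBFS.

-36.8125 dBFS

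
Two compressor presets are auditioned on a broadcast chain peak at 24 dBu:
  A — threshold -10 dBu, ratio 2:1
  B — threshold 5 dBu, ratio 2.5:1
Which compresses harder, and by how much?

A: overshoot 34 dB → output overshoot 17 dB → GR 17 dB.
B: overshoot 19 dB → output overshoot 7.6 dB → GR 11.4 dB.
A applies 5.6 dB more gain reduction.

A, by 5.6 dB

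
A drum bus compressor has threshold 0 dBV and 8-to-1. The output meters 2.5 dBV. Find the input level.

Post-compression overshoot = 2.5 − 0 = 2.5 dB.
Input overshoot = R × output overshoot = 20 dB → input = 0 + 20 = 20 dBV.

20 dBV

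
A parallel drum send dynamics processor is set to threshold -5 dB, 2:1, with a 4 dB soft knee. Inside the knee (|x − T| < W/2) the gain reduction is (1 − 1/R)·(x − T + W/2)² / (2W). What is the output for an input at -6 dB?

-6.0625 dB

x − T + W/2 = -6 − (-5) + 2 = 1.
GR = (1 − 1/2) × 1² / 8 = 0.5 × 1 / 8 = 0.0625 dB.
Output = -6 − 0.0625 = -6.0625 dB.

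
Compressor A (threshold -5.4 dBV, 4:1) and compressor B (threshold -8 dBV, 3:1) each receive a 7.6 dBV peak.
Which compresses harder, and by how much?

B, by 0.65 dB

A: overshoot 13 dB → output overshoot 3.25 dB → GR 9.75 dB.
B: overshoot 15.6 dB → output overshoot 5.2 dB → GR 10.4 dB.
B applies 0.65 dB more gain reduction.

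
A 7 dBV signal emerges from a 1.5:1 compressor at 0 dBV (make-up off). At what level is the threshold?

Let T be the threshold. Output overshoot = (input overshoot)/R, so 0 − T = (7 − T)/1.5.
1.5·(0 − T) = 7 − T → 0.5·T = 0 − 7 = -7.
T = -7/0.5 = -14 dBV.

-14 dBV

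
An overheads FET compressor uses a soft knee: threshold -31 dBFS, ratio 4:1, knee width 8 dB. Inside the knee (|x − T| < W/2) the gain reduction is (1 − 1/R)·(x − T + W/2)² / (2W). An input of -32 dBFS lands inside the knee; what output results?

x − T + W/2 = -32 − (-31) + 4 = 3.
GR = (1 − 1/4) × 3² / 16 = 0.75 × 9 / 16 = 0.421875 dB.
Output = -32 − 0.421875 = -32.421875 dBFS.

-32.421875 dBFS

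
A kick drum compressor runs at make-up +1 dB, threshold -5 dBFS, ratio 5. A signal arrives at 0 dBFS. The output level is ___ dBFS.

The input is 5 dB above the -5 dBFS threshold.
5:1 compression reduces that to 5/5 = 1 dB over.
So the level is -5 + 1 = -4 dBFS; make-up adds 1 dB, giving -3 dBFS.

-3 dBFS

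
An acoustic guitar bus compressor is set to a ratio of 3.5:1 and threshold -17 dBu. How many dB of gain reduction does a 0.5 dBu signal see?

12.5 dB

0.5 dBu exceeds the threshold by 17.5 dB.
A 3.5:1 ratio leaves 5 dB of that excess.
GR = overshoot in − overshoot out = 17.5 − 5 = 12.5 dB.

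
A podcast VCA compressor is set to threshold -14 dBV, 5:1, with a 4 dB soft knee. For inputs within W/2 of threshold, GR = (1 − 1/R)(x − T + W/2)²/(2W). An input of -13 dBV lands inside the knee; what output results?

x − T + W/2 = -13 − (-14) + 2 = 3.
GR = (1 − 1/5) × 3² / 8 = 0.8 × 9 / 8 = 0.9 dB.
Output = -13 − 0.9 = -13.9 dBV.

-13.9 dBV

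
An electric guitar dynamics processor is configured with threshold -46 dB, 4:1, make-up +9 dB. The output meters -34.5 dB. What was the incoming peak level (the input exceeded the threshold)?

Stripping the +9 dB make-up gives -43.5 dB at the gain stage.
That's 2.5 dB above the -46 dB threshold.
Undo the ratio: input overshoot = 2.5 × 4 = 10 dB, giving input = -36 dB.

-36 dB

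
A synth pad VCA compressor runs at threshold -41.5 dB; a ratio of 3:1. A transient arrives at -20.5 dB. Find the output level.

-20.5 dB sits 21 dB over threshold.
3:1 compression reduces that to 21/3 = 7 dB over.
Output = -41.5 + 7 = -34.5 dB.

-34.5 dB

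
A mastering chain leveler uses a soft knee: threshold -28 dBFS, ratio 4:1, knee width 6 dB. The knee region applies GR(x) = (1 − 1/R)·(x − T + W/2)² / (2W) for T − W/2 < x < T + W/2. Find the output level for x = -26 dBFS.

-27.5625 dBFS

x − T + W/2 = -26 − (-28) + 3 = 5.
GR = (1 − 1/4) × 5² / 12 = 0.75 × 25 / 12 = 1.5625 dB.
Output = -26 − 1.5625 = -27.5625 dBFS.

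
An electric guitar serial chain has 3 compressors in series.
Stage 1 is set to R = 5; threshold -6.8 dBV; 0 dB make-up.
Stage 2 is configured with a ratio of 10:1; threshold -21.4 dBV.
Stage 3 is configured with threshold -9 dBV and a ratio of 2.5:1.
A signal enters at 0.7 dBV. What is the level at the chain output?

-19.79 dBV

Stage 1: 0.7 dBV is 7.5 dB over -6.8 dBV; at 5:1 that becomes 1.5 dB over, giving -5.3 dBV.
Stage 2: overshoot 16.1 dB → 16.1/10 = 1.61 dB → -19.79 dBV.
Stage 3: below threshold (-19.79 ≤ -9); passes unchanged; output -19.79 dBV.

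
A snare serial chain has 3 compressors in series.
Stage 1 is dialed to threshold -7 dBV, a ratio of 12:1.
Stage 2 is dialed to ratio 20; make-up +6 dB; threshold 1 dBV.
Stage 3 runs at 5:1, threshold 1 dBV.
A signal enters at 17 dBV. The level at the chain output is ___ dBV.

Stage 1: 24 dB above -7 dBV, reduced 12:1 to 2 dB above → -5 dBV.
Stage 2: below threshold (-5 ≤ 1); passes unchanged; make-up brings it to 1 dBV.
Stage 3: below threshold (1 ≤ 1); passes unchanged; output 1 dBV.

1 dBV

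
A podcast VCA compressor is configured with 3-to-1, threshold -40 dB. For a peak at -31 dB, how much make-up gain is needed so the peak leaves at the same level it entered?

6 dB

Without make-up, output = threshold + overshoot/3 = -40 + 3 = -37 dB.
Gap to target: 6 dB.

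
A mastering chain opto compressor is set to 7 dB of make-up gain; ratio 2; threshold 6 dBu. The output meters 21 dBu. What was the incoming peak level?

22 dBu

Remove make-up: 21 − 7 = 14 dBu.
Post-compression overshoot = 14 − 6 = 8 dB.
Undo the ratio: input overshoot = 8 × 2 = 16 dB, giving input = 22 dBu.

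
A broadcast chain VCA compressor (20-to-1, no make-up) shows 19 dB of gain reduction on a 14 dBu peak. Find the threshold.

Input is 20 dB above T (since output overshoot × R = input overshoot: (-5 − T)·20 = 14 − T gives T = -6 dBu).
Check: -6 + (14 − (-6))/20 = -6 + 1 = -5 dBu. ✓

-6 dBu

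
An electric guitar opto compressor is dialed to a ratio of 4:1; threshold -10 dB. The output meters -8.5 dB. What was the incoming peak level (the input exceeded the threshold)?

Post-compression overshoot = -8.5 − (-10) = 1.5 dB.
Before 4:1 compression the overshoot was 1.5 × 4 = 6 dB, so input = -10 + 6 = -4 dB.

-4 dB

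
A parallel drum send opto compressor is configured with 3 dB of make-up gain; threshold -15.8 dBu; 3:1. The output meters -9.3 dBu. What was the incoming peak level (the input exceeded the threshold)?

-5.3 dBu

Stripping the +3 dB make-up gives -12.3 dBu at the gain stage.
That's 3.5 dB above the -15.8 dBu threshold.
Before 3:1 compression the overshoot was 3.5 × 3 = 10.5 dB, so input = -15.8 + 10.5 = -5.3 dBu.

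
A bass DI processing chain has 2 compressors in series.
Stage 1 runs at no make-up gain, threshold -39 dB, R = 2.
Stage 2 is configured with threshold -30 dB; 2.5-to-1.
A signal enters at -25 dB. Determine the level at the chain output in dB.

Stage 1: overshoot 14 dB → 14/2 = 7 dB → -32 dB.
Stage 2: -32 dB is at or below the -30 dB threshold — no compression; output -32 dB.

-32 dB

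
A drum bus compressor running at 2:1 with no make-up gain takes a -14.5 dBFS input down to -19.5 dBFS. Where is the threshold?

Input is 10 dB above T (since output overshoot × R = input overshoot: (-19.5 − T)·2 = -14.5 − T gives T = -24.5 dBFS).
Check: -24.5 + (-14.5 − (-24.5))/2 = -24.5 + 5 = -19.5 dBFS. ✓

-24.5 dBFS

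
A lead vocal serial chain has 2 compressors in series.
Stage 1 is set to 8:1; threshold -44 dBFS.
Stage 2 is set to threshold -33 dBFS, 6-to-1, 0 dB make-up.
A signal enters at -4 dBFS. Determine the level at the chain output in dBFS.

Stage 1: 40 dB above -44 dBFS, reduced 8:1 to 5 dB above → -39 dBFS.
Stage 2: below threshold (-39 ≤ -33); passes unchanged; output -39 dBFS.

-39 dBFS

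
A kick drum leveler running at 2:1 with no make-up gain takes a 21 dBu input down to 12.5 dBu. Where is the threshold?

4 dBu

Gain reduction = 21 − 12.5 = 8.5 dB; output overshoot = GR / (R − 1) = 8.5 / 1 = 8.5 dB.
Threshold = output − output overshoot = 12.5 − 8.5 = 4 dBu.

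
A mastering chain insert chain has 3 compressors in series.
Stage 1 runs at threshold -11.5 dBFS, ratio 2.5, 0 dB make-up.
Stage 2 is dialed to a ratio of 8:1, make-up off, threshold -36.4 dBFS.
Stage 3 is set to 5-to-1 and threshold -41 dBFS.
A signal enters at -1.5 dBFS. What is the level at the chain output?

-39.3575 dBFS

Stage 1: -1.5 dBFS is 10 dB over -11.5 dBFS; at 2.5:1 that becomes 4 dB over, giving -7.5 dBFS.
Stage 2: -7.5 dBFS is 28.9 dB over -36.4 dBFS; at 8:1 that becomes 3.6125 dB over, giving -32.7875 dBFS.
Stage 3: -32.7875 dBFS is 8.2125 dB over -41 dBFS; at 5:1 that becomes 1.6425 dB over, giving -39.3575 dBFS.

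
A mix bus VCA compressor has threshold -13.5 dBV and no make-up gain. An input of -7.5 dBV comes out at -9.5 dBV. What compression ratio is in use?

Input overshoot = -7.5 − (-13.5) = 6 dB; output overshoot = -9.5 − (-13.5) = 4 dB.
Ratio = 6 / 4 = 1.5.

1.5:1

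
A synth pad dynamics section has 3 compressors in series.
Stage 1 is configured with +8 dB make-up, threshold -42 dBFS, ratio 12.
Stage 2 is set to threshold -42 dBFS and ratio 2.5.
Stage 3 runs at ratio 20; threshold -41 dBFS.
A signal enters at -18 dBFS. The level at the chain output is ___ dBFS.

-40.85 dBFS

Stage 1: -18 dBFS is 24 dB over -42 dBFS; at 12:1 that becomes 2 dB over, giving -40 dBFS; +8 dB make-up → -32 dBFS.
Stage 2: -32 dBFS is 10 dB over -42 dBFS; at 2.5:1 that becomes 4 dB over, giving -38 dBFS.
Stage 3: 3 dB above -41 dBFS, reduced 20:1 to 0.15 dB above → -40.85 dBFS.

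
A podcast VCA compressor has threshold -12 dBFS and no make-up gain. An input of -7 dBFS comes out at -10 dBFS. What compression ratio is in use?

2.5:1

Input overshoot = -7 − (-12) = 5 dB; output overshoot = -10 − (-12) = 2 dB.
Ratio = 5 / 2 = 2.5.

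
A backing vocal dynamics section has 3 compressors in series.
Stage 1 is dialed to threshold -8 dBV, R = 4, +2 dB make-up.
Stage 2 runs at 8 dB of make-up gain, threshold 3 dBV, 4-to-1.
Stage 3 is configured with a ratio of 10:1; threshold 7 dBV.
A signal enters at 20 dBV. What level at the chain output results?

Stage 1: overshoot 28 dB → 28/4 = 7 dB → -1 dBV; +2 dB make-up → 1 dBV.
Stage 2: 1 dBV is at or below the 3 dBV threshold — no compression; make-up brings it to 9 dBV.
Stage 3: overshoot 2 dB → 2/10 = 0.2 dB → 7.2 dBV.

7.2 dBV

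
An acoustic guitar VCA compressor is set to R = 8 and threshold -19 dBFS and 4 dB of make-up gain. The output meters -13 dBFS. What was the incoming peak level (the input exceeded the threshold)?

Remove make-up: -13 − 4 = -17 dBFS.
The compressed level sits -17 − (-19) = 2 dB over threshold.
Input overshoot = R × output overshoot = 16 dB → input = -19 + 16 = -3 dBFS.

-3 dBFS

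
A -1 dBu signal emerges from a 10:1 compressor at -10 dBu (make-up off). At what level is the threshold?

-11 dBu

Input is 10 dB above T (since output overshoot × R = input overshoot: (-10 − T)·10 = -1 − T gives T = -11 dBu).
Check: -11 + (-1 − (-11))/10 = -11 + 1 = -10 dBu. ✓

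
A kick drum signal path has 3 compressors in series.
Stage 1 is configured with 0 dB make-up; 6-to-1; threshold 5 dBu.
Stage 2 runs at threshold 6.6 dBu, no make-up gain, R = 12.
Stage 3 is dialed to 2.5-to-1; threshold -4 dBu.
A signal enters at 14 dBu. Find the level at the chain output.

0.2 dBu

Stage 1: 9 dB above 5 dBu, reduced 6:1 to 1.5 dB above → 6.5 dBu.
Stage 2: below threshold (6.5 ≤ 6.6); passes unchanged; output 6.5 dBu.
Stage 3: 6.5 dBu is 10.5 dB over -4 dBu; at 2.5:1 that becomes 4.2 dB over, giving 0.2 dBu.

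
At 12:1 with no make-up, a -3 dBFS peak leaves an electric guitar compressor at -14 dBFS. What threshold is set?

-15 dBFS

Input is 12 dB above T (since output overshoot × R = input overshoot: (-14 − T)·12 = -3 − T gives T = -15 dBFS).
Check: -15 + (-3 − (-15))/12 = -15 + 1 = -14 dBFS. ✓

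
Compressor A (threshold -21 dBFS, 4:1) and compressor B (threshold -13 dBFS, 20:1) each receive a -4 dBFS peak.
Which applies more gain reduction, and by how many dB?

A: 17 dB over, compressed to 4.25 dB over, so 12.75 dB of GR.
B: 9 dB over, compressed to 0.45 dB over, so 8.55 dB of GR.
A applies 4.2 dB more gain reduction.

A, by 4.2 dB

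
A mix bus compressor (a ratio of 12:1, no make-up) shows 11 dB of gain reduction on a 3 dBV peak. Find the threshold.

Gain reduction = 3 − (-8) = 11 dB; output overshoot = GR / (R − 1) = 11 / 11 = 1 dB.
Threshold = output − output overshoot = -8 − 1 = -9 dBV.

-9 dBV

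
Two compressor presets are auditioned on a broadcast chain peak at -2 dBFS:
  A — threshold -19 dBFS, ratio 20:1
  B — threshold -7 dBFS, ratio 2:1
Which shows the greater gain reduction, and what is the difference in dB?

A, by 13.65 dB

A: GR = 17 − 17/20 = 16.15 dB.
B: GR = 5 − 5/2 = 2.5 dB.
Difference: 13.65 dB in favour of A.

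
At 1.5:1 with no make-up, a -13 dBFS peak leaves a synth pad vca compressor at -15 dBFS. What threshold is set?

-19 dBFS

Let T be the threshold. Output overshoot = (input overshoot)/R, so -15 − T = (-13 − T)/1.5.
1.5·(-15 − T) = -13 − T → 0.5·T = -22.5 − (-13) = -9.5.
T = -9.5/0.5 = -19 dBFS.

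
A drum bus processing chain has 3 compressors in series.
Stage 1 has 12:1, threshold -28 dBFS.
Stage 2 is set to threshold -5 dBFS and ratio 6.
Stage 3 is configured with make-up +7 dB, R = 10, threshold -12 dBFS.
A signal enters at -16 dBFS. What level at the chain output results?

Stage 1: -16 dBFS is 12 dB over -28 dBFS; at 12:1 that becomes 1 dB over, giving -27 dBFS.
Stage 2: below threshold (-27 ≤ -5); passes unchanged; output -27 dBFS.
Stage 3: -27 dBFS ≤ -12 dBFS, so stage 3 doesn't engage; make-up brings it to -20 dBFS.

-20 dBFS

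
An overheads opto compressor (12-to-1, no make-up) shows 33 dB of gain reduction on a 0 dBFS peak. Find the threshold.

-36 dBFS

Let T be the threshold. Output overshoot = (input overshoot)/R, so -33 − T = (0 − T)/12.
12·(-33 − T) = 0 − T → 11·T = -396 − 0 = -396.
T = -396/11 = -36 dBFS.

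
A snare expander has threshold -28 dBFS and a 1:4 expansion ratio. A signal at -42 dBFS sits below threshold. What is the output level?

-84 dBFS

Undershoot = (-28) − (-42) = 14 dB.
At 1:4, that expands to 56 dB under threshold.
Output = -28 − 56 = -84 dBFS.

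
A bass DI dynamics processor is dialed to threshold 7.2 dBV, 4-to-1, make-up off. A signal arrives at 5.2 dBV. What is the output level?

5.2 dBV

5.2 dBV is 2 dB below the 7.2 dBV threshold, so no gain reduction is applied.
Output = input = 5.2 dBV.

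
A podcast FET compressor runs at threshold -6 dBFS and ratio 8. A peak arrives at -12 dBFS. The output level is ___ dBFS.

-12 dBFS

-12 dBFS is 6 dB below the -6 dBFS threshold, so no gain reduction is applied.
Output = input = -12 dBFS.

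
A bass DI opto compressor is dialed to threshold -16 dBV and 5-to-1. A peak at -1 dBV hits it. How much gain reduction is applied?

The signal is 15 dB above threshold.
A 5:1 ratio leaves 3 dB of that excess.
GR = overshoot in − overshoot out = 15 − 3 = 12 dB.

12 dB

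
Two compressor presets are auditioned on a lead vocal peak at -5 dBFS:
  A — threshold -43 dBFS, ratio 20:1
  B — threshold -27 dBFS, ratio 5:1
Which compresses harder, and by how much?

A, by 18.5 dB

A: GR = 38 − 38/20 = 36.1 dB.
B: GR = 22 − 22/5 = 17.6 dB.
A applies 18.5 dB more gain reduction.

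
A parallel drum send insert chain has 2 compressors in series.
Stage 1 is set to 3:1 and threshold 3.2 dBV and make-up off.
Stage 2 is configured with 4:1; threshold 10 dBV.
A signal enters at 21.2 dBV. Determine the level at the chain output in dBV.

Stage 1: 21.2 dBV is 18 dB over 3.2 dBV; at 3:1 that becomes 6 dB over, giving 9.2 dBV.
Stage 2: below threshold (9.2 ≤ 10); passes unchanged; output 9.2 dBV.

9.2 dBV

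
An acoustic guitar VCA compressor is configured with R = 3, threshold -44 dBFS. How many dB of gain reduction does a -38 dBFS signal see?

4 dB

-38 dBFS exceeds the threshold by 6 dB.
After 3:1 compression the overshoot becomes 6/3 = 2 dB.
So the signal is attenuated by 6 − 2 = 4 dB.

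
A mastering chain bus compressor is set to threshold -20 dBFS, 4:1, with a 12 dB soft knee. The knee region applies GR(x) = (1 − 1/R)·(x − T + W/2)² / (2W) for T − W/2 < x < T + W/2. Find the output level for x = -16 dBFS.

-19.125 dBFS

x − T + W/2 = -16 − (-20) + 6 = 10.
GR = (1 − 1/4) × 10² / 24 = 0.75 × 100 / 24 = 3.125 dB.
Output = -16 − 3.125 = -19.125 dBFS.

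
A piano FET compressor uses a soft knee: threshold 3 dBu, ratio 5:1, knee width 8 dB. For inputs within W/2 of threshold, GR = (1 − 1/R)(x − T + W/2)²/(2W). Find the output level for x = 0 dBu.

x − T + W/2 = 0 − 3 + 4 = 1.
GR = (1 − 1/5) × 1² / 16 = 0.8 × 1 / 16 = 0.05 dB.
Output = 0 − 0.05 = -0.05 dBu.

-0.05 dBu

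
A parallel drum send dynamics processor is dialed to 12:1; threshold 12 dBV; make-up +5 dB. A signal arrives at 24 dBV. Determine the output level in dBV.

18 dBV

24 dBV sits 12 dB over threshold.
At 12:1 the overshoot is divided by 12, leaving 1 dB above threshold.
That puts the output at 13 dBV; make-up adds 5 dB, giving 18 dBV.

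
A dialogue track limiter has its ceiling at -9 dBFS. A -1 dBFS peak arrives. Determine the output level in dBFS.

-9 dBFS

At ∞:1, everything above -9 dBFS is held at the ceiling.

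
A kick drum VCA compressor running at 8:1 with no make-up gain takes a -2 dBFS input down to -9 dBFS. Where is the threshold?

Gain reduction = -2 − (-9) = 7 dB; output overshoot = GR / (R − 1) = 7 / 7 = 1 dB.
Threshold = output − output overshoot = -9 − 1 = -10 dBFS.

-10 dBFS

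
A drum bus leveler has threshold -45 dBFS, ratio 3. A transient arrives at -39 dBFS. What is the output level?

-43 dBFS

Overshoot: -39 − (-45) = 6 dB.
At 3:1 the overshoot is divided by 3, leaving 2 dB above threshold.
That puts the output at -43 dBFS.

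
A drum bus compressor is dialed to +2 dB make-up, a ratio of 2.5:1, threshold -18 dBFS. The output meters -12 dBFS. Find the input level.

Remove make-up: -12 − 2 = -14 dBFS.
Post-compression overshoot = -14 − (-18) = 4 dB.
Input overshoot = R × output overshoot = 10 dB → input = -18 + 10 = -8 dBFS.

-8 dBFS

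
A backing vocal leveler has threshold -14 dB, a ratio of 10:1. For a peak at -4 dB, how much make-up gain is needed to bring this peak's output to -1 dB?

12 dB

Overshoot 10 dB → 10/10 = 1 dB after compression, so the compressed level is -14 + 1 = -13 dB.
Make-up = target − compressed = -1 − (-13) = 12 dB.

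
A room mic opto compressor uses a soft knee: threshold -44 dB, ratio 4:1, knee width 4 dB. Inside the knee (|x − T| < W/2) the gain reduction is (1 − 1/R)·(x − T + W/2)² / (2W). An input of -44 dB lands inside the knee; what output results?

x − T + W/2 = -44 − (-44) + 2 = 2.
GR = (1 − 1/4) × 2² / 8 = 0.75 × 4 / 8 = 0.375 dB.
Output = -44 − 0.375 = -44.375 dB.

-44.375 dB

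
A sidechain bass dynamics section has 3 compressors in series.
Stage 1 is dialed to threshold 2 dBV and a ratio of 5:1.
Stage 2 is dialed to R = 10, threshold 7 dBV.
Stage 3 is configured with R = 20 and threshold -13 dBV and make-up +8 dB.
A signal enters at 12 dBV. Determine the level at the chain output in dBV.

-4.15 dBV

Stage 1: 10 dB above 2 dBV, reduced 5:1 to 2 dB above → 4 dBV.
Stage 2: below threshold (4 ≤ 7); passes unchanged; output 4 dBV.
Stage 3: 17 dB above -13 dBV, reduced 20:1 to 0.85 dB above → -12.15 dBV; +8 dB make-up → -4.15 dBV.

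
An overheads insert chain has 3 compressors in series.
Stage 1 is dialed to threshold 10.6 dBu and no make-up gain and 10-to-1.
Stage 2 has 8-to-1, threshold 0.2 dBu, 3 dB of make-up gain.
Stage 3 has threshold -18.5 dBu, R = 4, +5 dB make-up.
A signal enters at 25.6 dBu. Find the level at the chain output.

-7.703125 dBu

Stage 1: 25.6 dBu is 15 dB over 10.6 dBu; at 10:1 that becomes 1.5 dB over, giving 12.1 dBu.
Stage 2: 11.9 dB above 0.2 dBu, reduced 8:1 to 1.4875 dB above → 1.6875 dBu; +3 dB make-up → 4.6875 dBu.
Stage 3: 23.1875 dB above -18.5 dBu, reduced 4:1 to 5.796875 dB above → -12.703125 dBu; +5 dB make-up → -7.703125 dBu.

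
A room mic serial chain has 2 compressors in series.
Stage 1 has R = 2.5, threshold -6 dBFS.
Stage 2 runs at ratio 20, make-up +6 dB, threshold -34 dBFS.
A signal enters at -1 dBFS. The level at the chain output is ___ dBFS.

-26.5 dBFS

Stage 1: 5 dB above -6 dBFS, reduced 2.5:1 to 2 dB above → -4 dBFS.
Stage 2: overshoot 30 dB → 30/20 = 1.5 dB → -32.5 dBFS; +6 dB make-up → -26.5 dBFS.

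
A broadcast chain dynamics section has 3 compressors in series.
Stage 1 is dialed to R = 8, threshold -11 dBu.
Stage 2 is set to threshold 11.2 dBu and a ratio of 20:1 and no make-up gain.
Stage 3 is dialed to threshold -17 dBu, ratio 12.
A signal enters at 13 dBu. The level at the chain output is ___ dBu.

Stage 1: 13 dBu is 24 dB over -11 dBu; at 8:1 that becomes 3 dB over, giving -8 dBu.
Stage 2: -8 dBu is at or below the 11.2 dBu threshold — no compression; output -8 dBu.
Stage 3: -8 dBu is 9 dB over -17 dBu; at 12:1 that becomes 0.75 dB over, giving -16.25 dBu.

-16.25 dBu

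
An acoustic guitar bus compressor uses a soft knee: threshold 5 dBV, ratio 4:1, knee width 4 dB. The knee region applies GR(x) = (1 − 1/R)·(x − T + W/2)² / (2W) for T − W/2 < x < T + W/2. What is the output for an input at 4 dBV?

3.90625 dBV

x − T + W/2 = 4 − 5 + 2 = 1.
GR = (1 − 1/4) × 1² / 8 = 0.75 × 1 / 8 = 0.09375 dB.
Output = 4 − 0.09375 = 3.90625 dBV.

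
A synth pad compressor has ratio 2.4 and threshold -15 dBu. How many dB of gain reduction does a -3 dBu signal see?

7 dB

-3 dBu exceeds the threshold by 12 dB.
After 2.4:1 compression the overshoot becomes 12/2.4 = 5 dB.
Gain reduction = 12 − 5 = 7 dB.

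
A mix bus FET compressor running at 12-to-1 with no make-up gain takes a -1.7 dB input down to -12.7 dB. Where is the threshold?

-13.7 dB

Gain reduction = -1.7 − (-12.7) = 11 dB; output overshoot = GR / (R − 1) = 11 / 11 = 1 dB.
Threshold = output − output overshoot = -12.7 − 1 = -13.7 dB.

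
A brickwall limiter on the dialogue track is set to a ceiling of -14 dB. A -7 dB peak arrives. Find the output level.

At ∞:1, everything above -14 dB is held at the ceiling.

-14 dB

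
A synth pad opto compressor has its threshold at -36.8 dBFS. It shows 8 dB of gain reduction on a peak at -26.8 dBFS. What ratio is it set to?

Input overshoot = -26.8 − (-36.8) = 10 dB.
Output overshoot = 10 − 8 = 2 dB.
Ratio = input overshoot / output overshoot = 10 / 2 = 5.

5:1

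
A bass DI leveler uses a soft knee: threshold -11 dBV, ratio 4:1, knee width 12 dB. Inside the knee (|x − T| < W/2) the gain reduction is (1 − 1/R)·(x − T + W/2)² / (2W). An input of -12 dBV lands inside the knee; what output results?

x − T + W/2 = -12 − (-11) + 6 = 5.
GR = (1 − 1/4) × 5² / 24 = 0.75 × 25 / 24 = 0.78125 dB.
Output = -12 − 0.78125 = -12.78125 dBV.

-12.78125 dBV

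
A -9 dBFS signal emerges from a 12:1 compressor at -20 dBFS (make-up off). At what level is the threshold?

-21 dBFS

Input is 12 dB above T (since output overshoot × R = input overshoot: (-20 − T)·12 = -9 − T gives T = -21 dBFS).
Check: -21 + (-9 − (-21))/12 = -21 + 1 = -20 dBFS. ✓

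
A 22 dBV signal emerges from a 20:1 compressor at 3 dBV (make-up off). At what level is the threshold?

2 dBV

Input is 20 dB above T (since output overshoot × R = input overshoot: (3 − T)·20 = 22 − T gives T = 2 dBV).
Check: 2 + (22 − 2)/20 = 2 + 1 = 3 dBV. ✓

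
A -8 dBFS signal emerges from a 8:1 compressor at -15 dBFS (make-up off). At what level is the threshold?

-16 dBFS

Gain reduction = -8 − (-15) = 7 dB; output overshoot = GR / (R − 1) = 7 / 7 = 1 dB.
Threshold = output − output overshoot = -15 − 1 = -16 dBFS.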